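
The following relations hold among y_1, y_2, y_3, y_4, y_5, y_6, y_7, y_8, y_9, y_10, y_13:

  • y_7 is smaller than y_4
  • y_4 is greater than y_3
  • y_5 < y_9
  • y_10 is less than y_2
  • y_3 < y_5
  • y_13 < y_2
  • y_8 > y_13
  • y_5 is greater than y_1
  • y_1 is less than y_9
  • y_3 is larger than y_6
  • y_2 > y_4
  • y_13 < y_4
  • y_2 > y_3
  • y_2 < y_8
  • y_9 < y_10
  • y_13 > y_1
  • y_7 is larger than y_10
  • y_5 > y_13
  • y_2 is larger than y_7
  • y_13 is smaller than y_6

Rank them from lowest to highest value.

The consecutive links are each given: y_1 < y_13; y_13 < y_6; y_6 < y_3; y_3 < y_5; y_5 < y_9; y_9 < y_10; y_10 < y_7; y_7 < y_4; y_4 < y_2; y_2 < y_8.

y_1 < y_13 < y_6 < y_3 < y_5 < y_9 < y_10 < y_7 < y_4 < y_2 < y_8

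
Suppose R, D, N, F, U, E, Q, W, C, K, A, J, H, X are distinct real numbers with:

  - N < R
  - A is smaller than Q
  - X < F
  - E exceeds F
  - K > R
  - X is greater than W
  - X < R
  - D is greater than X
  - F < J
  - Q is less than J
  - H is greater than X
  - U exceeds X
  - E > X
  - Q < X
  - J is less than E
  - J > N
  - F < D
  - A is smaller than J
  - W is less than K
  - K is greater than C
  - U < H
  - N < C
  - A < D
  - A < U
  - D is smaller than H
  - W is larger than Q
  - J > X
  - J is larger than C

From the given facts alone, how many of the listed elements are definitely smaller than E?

Directly below E: X, F, J.
One step further: A, Q, W, N, C (8 so far).
Nothing else is reachable below E; 8 in all.

8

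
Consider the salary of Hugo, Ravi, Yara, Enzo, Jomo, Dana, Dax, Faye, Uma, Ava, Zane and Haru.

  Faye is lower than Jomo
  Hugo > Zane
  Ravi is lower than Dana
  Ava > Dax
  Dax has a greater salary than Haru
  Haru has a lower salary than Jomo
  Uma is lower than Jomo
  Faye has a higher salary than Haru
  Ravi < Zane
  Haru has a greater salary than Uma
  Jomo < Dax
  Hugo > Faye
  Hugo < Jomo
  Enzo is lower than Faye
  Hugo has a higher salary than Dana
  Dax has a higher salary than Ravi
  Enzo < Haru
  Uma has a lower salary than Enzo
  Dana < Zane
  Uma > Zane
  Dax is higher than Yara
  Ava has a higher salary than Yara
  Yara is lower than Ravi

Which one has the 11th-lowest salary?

The consecutive relations fix a unique order: Yara < Ravi < Dana < Zane < Uma < Enzo < Haru < Faye < Hugo < Jomo < Dax < Ava.
The 11th smallest is Dax.

Dax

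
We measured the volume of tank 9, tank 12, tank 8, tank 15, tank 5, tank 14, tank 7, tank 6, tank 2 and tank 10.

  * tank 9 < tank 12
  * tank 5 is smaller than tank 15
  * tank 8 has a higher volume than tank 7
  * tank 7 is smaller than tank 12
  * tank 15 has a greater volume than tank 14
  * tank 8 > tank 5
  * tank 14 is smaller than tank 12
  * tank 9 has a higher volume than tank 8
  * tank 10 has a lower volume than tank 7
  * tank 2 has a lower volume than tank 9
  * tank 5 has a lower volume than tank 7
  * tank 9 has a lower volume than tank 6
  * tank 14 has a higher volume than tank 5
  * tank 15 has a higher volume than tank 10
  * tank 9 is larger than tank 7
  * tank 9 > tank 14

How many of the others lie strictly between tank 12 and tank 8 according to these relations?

Chaining upward from tank 8 reaches: tank 9, tank 6.
Chaining downward from tank 12 reaches: tank 10, tank 5, tank 14, tank 7, tank 2, tank 9.
Strictly between tank 8 and tank 12 are those in both lists: tank 9 — 1 element.

1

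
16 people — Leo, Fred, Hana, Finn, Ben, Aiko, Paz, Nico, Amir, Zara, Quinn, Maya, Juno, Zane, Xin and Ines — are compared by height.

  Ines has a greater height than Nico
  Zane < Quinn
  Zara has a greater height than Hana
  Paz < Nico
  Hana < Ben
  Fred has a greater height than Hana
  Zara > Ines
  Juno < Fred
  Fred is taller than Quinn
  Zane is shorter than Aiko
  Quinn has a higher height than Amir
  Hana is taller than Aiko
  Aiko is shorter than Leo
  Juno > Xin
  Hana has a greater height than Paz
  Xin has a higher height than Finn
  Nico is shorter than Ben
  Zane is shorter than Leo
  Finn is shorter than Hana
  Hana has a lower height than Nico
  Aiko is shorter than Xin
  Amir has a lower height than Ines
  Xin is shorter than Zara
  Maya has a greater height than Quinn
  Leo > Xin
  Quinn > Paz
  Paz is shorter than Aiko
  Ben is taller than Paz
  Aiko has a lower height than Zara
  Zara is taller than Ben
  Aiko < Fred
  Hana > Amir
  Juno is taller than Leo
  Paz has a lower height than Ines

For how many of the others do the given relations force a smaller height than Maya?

4

Directly below Maya: Quinn.
One step further: Paz, Zane, Amir (4 so far).
Nothing else is reachable below Maya; 4 in all.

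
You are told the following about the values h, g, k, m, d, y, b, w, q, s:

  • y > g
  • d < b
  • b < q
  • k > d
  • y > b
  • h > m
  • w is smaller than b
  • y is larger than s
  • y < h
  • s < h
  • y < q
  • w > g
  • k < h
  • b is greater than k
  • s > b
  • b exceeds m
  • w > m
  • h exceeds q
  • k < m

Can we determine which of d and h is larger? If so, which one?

d < k and k < m give d < m.
Then m < w extends the chain to w.
With w < b: d < k < m < w < b.
With b < y: d < k < m < w < b < y.
With y < q: d < k < m < w < b < y < q.
With q < h: d < k < m < w < b < y < q < h.
So h is larger.

h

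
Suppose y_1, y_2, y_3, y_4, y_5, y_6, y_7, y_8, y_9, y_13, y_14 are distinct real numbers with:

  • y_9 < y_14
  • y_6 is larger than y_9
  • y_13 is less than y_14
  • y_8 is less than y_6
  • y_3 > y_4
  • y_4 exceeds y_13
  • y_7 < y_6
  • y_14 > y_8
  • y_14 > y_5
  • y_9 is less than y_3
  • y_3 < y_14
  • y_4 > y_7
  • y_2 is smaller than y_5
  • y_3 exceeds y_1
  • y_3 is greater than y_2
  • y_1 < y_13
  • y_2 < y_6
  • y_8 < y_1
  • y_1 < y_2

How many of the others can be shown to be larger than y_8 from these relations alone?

8

From y_8 the given relations immediately reach y_1, y_6, y_14.
From those, y_2, y_13, y_3 — 6 in total.
From those, y_4, y_5 — 8 in total.
No other element is forced above y_8 by the given relations, so the count is 8.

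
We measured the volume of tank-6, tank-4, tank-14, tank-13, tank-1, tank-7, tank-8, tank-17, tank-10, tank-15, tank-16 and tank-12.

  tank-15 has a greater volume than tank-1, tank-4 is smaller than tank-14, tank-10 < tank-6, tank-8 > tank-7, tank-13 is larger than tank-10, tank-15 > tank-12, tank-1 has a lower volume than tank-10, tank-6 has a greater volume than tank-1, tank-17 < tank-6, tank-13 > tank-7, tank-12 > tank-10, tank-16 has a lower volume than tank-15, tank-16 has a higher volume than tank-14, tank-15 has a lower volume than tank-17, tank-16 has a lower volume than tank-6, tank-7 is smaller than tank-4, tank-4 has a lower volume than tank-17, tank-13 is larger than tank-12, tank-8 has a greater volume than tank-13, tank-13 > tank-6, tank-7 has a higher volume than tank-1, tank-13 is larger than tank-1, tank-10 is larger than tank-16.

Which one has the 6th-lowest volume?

Piecing the relations together gives one ordering: tank-1 < tank-7 < tank-4 < tank-14 < tank-16 < tank-10 < tank-12 < tank-15 < tank-17 < tank-6 < tank-13 < tank-8.
The 6th smallest is tank-10.

tank-10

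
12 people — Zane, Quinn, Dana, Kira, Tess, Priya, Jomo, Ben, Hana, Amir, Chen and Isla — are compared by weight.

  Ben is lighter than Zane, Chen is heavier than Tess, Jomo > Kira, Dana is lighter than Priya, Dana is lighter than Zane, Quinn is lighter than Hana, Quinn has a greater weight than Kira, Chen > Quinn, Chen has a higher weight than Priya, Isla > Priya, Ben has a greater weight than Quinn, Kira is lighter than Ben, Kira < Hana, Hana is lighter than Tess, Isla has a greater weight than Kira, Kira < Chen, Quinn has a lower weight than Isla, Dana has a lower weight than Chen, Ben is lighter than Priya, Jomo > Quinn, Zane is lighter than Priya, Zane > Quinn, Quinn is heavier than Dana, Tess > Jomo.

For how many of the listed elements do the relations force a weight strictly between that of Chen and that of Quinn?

Chaining upward from Quinn reaches: Ben, Zane, Hana, Jomo, Priya, Tess, Isla.
Chaining downward from Chen reaches: Kira, Dana, Ben, Zane, Hana, Jomo, Priya, Tess.
Strictly between Quinn and Chen are those in both lists: Ben, Zane, Hana, Jomo, Priya, Tess — 6 elements.

6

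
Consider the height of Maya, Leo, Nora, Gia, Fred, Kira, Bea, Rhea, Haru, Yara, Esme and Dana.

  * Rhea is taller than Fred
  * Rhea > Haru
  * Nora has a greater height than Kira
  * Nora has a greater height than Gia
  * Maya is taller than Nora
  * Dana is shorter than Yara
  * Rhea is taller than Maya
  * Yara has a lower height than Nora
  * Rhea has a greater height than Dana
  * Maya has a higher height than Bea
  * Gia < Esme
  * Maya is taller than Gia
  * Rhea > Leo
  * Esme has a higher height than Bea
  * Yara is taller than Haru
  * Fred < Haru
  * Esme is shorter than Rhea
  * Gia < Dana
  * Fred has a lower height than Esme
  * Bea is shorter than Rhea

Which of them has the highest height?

Gia is not greatest since Gia < Nora; Fred is not greatest since Fred < Haru; Haru is not greatest since Haru < Rhea; Dana is not greatest since Dana < Yara; Bea is not greatest since Bea < Maya; Leo is not greatest since Leo < Rhea; Kira is not greatest since Kira < Nora; Yara is not greatest since Yara < Nora; Nora is not greatest since Nora < Maya; Maya is not greatest since Maya < Rhea; Esme is not greatest since Esme < Rhea.
Only Rhea has nothing above it, so Rhea is the highest height.

Rhea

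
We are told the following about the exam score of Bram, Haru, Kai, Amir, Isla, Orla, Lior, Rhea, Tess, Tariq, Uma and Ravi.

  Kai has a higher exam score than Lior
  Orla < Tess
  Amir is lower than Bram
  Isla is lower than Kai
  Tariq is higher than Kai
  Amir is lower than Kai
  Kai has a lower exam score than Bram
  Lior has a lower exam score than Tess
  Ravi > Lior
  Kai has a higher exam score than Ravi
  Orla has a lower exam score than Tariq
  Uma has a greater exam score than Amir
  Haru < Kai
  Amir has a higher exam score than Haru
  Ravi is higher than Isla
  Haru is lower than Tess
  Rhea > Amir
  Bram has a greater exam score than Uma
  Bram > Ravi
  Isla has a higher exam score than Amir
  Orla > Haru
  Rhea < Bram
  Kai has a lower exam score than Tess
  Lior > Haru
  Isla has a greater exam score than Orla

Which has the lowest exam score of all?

Chaining upward from Haru: directly above it, Lior, Amir, Orla, Kai, Tess; then Uma, Isla, Ravi, Rhea, Tariq, Bram.
That covers every other element, and nothing is given below Haru, so Haru is the lowest exam score.

Haru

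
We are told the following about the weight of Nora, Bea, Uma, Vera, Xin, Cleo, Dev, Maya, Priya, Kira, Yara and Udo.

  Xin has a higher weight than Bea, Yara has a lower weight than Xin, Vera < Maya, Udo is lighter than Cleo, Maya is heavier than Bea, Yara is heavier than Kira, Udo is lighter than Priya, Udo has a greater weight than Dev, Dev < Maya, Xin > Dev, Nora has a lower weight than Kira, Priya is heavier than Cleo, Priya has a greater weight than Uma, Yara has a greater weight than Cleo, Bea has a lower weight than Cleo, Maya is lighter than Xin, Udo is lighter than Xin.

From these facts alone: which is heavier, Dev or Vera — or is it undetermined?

undetermined

Following every chain through Vera: above Vera we get Maya, Xin.
Dev is not reached, and no chain runs the other way from Dev to Vera.
So the given relations leave the order of Vera and Dev undetermined.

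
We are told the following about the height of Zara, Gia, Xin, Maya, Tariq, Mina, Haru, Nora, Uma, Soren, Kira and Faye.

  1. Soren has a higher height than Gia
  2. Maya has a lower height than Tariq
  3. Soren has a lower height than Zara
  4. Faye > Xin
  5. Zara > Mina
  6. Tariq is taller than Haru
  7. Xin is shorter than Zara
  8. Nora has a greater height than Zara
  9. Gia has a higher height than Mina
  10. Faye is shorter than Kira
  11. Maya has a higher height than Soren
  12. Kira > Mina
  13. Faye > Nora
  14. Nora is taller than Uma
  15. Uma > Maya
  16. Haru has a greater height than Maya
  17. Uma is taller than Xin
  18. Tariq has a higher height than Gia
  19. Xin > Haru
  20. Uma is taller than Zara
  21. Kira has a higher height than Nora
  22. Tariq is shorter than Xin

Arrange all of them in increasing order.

Mina < Gia < Soren < Maya < Haru < Tariq < Xin < Zara < Uma < Nora < Faye < Kira

The consecutive links are each given: Mina < Gia; Gia < Soren; Soren < Maya; Maya < Haru; Haru < Tariq; Tariq < Xin; Xin < Zara; Zara < Uma; Uma < Nora; Nora < Faye; Faye < Kira.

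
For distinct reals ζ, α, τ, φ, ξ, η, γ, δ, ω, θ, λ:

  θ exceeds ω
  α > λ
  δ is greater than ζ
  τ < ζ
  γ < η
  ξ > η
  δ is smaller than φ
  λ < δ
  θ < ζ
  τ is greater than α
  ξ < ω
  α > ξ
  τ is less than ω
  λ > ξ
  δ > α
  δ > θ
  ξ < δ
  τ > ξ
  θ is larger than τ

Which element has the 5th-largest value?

ω

The consecutive relations fix a unique order: γ < η < ξ < λ < α < τ < ω < θ < ζ < δ < φ.
The 5th largest is ω.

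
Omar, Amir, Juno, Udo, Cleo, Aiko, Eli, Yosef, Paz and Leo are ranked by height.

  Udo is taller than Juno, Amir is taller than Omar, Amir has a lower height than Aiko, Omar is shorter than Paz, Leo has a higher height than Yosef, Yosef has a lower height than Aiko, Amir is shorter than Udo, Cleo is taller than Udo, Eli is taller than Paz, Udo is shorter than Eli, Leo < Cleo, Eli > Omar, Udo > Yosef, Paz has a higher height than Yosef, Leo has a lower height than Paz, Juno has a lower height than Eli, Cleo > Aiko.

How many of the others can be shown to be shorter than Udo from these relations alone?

4

From Udo the given relations immediately reach Yosef, Amir, Juno.
From those, Omar — 4 in total.
No other element is forced below Udo by the given relations, so the count is 4.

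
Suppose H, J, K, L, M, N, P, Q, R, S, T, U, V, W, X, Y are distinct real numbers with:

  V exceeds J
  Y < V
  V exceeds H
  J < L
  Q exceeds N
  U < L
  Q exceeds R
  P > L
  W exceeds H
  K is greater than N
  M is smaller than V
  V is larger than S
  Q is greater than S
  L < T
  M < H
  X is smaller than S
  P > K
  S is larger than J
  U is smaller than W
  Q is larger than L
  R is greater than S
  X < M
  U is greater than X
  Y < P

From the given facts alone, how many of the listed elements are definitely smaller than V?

6

From V the given relations immediately reach M, J, S, Y, H.
From those, X — 6 in total.
Nothing else is reachable below V; 6 in all.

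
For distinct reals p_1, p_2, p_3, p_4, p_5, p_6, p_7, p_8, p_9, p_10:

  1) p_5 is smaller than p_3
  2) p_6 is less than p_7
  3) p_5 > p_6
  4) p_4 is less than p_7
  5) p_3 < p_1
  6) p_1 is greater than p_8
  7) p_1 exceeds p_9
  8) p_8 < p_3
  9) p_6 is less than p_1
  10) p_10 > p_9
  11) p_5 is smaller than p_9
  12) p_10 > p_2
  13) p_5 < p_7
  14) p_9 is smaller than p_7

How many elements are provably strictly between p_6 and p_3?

1

Chaining upward from p_6 reaches: p_5, p_9, p_10, p_7, p_1.
Chaining downward from p_3 reaches: p_8, p_5.
Strictly between p_6 and p_3 are those in both lists: p_5 — 1 element.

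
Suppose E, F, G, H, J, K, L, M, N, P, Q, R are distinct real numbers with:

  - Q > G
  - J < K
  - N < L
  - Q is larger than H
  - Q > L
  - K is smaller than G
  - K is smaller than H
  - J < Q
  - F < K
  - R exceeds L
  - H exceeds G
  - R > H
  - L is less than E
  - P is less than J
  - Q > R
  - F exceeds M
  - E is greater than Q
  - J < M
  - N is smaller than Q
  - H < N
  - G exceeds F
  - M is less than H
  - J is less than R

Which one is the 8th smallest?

The consecutive relations fix a unique order: P < J < M < F < K < G < H < N < L < R < Q < E.
Counting 8 from the smallest end gives N.

N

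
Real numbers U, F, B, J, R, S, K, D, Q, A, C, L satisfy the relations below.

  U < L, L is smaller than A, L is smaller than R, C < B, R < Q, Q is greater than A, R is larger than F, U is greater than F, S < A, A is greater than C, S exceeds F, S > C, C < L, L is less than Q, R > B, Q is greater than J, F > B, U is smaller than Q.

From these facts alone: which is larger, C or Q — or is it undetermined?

C < B and B < F give C < F.
Then F < U extends the chain to U.
With U < L: C < B < F < U < L.
With L < R: C < B < F < U < L < R.
Then R < Q extends the chain to Q.
So Q is larger.

Q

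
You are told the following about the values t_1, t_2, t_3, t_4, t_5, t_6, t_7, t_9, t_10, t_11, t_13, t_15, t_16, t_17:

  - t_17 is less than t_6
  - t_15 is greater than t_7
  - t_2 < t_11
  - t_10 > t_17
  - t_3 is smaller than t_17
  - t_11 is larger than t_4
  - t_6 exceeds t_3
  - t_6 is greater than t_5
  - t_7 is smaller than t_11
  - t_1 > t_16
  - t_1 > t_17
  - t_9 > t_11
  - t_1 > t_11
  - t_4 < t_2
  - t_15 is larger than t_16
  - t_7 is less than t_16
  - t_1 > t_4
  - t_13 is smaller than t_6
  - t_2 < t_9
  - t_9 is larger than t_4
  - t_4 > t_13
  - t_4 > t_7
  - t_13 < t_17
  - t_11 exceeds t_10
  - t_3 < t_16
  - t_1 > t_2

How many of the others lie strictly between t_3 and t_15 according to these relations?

1

Chaining upward from t_3 reaches: t_17, t_10, t_16, t_11, t_1, t_9, t_6.
Chaining downward from t_15 reaches: t_7, t_16.
Strictly between t_3 and t_15 are those in both lists: t_16 — 1 element.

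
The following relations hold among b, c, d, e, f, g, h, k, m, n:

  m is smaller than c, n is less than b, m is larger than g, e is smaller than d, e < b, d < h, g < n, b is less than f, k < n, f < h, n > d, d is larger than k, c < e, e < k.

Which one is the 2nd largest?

Piecing the relations together gives one ordering: g < m < c < e < k < d < n < b < f < h.
The 2nd largest is f.

f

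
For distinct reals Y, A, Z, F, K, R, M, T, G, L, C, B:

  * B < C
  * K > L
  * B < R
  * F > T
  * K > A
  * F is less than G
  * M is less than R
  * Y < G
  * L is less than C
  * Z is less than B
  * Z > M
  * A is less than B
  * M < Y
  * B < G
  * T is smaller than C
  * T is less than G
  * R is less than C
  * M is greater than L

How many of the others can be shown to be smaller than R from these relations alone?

The elements the relations force below R are L, M, A, Z, B — no chain reaches any other.
That is 5.

5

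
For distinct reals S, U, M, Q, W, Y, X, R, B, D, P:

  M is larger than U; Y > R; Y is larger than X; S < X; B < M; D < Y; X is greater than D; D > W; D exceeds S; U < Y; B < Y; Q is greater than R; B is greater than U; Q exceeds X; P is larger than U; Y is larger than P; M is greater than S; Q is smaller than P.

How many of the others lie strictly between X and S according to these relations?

Chaining upward from S reaches: D, M, Q, P, Y.
Chaining downward from X reaches: W, D.
Strictly between S and X are those in both lists: D — 1 element.

1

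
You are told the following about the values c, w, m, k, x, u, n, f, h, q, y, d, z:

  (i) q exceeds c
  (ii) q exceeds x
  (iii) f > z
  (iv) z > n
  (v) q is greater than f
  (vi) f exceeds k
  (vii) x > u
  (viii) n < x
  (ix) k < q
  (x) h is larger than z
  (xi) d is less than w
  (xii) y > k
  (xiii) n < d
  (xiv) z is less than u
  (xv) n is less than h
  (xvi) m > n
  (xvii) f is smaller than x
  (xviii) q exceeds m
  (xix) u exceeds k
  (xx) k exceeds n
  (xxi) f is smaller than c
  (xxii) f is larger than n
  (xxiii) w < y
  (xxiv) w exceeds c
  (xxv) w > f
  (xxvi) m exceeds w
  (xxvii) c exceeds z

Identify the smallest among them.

d is not least since n < d; z is not least since n < z; k is not least since n < k; u is not least since k < u; f is not least since n < f; c is not least since f < c; w is not least since f < w; x is not least since n < x; h is not least since n < h; m is not least since w < m; q is not least since c < q; y is not least since k < y.
Only n has nothing below it, so n is the smallest.

n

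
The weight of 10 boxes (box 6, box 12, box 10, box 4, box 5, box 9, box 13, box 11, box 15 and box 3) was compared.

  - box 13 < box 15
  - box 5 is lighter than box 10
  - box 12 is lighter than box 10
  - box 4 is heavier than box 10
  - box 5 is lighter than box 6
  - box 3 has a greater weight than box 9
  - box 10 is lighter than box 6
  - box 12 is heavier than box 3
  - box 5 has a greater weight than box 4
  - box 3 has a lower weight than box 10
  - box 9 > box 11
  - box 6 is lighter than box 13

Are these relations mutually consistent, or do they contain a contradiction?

Chaining the given relations yields box 10 < box 4 < box 5, so box 10 < box 5. But one relation states box 5 < box 10. These cannot both hold.

inconsistent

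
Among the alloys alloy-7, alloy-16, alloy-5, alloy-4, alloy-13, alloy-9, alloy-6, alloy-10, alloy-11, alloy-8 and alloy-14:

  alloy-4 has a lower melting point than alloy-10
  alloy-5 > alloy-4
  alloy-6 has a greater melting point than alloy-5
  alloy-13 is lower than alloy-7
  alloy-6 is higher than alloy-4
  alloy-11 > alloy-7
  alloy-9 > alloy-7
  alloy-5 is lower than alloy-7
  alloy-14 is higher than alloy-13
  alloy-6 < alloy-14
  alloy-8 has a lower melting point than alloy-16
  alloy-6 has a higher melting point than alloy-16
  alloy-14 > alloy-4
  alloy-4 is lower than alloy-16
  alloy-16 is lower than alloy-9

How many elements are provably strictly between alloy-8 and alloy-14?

2

The relations place alloy-8 below alloy-14. An element lies strictly between them when it is forced above alloy-8 and also forced below alloy-14.
Above alloy-8: {alloy-16, alloy-9, alloy-6}. Below alloy-14: {alloy-13, alloy-4, alloy-16, alloy-5, alloy-6}.
Intersection: {alloy-16, alloy-6} — 2.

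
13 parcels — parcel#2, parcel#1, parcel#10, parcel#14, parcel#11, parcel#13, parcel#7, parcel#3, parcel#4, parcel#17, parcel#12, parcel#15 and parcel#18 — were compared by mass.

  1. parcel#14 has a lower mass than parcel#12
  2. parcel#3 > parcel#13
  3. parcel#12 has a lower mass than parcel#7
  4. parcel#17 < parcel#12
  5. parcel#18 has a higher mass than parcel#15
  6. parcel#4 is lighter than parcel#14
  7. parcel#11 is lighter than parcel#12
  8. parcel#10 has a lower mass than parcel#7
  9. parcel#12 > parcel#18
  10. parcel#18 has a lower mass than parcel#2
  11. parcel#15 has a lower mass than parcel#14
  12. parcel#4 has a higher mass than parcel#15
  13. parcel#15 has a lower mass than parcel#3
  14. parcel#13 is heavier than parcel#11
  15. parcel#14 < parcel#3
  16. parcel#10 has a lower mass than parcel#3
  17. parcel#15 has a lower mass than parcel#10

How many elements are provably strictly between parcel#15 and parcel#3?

Chaining upward from parcel#15 reaches: parcel#4, parcel#14, parcel#18, parcel#10, parcel#12, parcel#7, parcel#2.
Chaining downward from parcel#3 reaches: parcel#11, parcel#4, parcel#14, parcel#13, parcel#10.
Strictly between parcel#15 and parcel#3 are those in both lists: parcel#4, parcel#14, parcel#10 — 3 elements.

3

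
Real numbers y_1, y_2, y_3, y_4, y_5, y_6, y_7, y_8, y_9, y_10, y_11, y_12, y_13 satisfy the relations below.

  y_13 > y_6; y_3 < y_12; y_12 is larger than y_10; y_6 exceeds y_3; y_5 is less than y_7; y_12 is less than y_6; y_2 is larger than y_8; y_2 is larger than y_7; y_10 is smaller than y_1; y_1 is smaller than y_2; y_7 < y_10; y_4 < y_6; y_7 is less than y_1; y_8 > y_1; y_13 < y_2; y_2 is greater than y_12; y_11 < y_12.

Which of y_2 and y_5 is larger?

y_5 < y_7 < y_10 < y_12 < y_6 < y_13 < y_2, by transitivity through y_7, y_10, y_12, y_6, y_13.
So y_5 < y_2; y_2 is the larger of the two.

y_2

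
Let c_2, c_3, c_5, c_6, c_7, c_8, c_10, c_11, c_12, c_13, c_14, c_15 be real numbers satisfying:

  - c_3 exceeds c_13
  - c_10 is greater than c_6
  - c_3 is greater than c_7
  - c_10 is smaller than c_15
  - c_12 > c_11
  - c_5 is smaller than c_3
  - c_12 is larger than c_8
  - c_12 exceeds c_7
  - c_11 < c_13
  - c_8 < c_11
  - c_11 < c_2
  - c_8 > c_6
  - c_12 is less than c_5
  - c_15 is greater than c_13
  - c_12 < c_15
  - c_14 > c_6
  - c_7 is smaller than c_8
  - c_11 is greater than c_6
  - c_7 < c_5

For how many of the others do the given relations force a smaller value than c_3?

7

The elements the relations force below c_3 are c_6, c_7, c_8, c_11, c_12, c_5, c_13 — no chain reaches any other.
That is 7.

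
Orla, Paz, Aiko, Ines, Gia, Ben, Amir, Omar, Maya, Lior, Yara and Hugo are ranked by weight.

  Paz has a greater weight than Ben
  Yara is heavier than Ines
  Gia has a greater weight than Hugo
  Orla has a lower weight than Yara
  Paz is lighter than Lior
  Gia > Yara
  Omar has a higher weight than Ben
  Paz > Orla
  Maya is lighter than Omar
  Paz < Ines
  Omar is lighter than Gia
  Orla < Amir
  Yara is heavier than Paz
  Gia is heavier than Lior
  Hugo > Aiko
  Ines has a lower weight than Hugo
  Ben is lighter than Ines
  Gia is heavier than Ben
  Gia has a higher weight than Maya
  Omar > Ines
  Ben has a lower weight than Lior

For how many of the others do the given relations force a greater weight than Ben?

7

From Ben the given relations immediately reach Paz, Lior, Ines, Omar, Gia.
From those, Hugo, Yara — 7 in total.
No other element is forced above Ben by the given relations, so the count is 7.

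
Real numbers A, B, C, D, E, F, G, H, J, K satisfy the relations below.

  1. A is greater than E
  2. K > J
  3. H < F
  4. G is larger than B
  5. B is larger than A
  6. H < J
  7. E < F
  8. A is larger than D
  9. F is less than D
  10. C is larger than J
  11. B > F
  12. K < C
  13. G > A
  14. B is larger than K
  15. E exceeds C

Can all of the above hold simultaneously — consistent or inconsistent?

consistent

The single ordering H < J < K < C < E < F < D < A < B < G satisfies every listed relation, so no contradiction arises.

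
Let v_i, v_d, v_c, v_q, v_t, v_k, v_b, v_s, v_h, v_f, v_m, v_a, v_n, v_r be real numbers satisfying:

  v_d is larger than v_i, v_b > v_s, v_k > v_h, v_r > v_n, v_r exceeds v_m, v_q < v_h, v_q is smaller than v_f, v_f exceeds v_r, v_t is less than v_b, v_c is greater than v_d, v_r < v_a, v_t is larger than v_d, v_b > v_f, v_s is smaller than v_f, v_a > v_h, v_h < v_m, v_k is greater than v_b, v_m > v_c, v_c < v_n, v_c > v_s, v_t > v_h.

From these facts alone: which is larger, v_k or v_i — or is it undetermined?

The relevant relations are v_i < v_d; v_d < v_c; v_c < v_m; v_m < v_r; v_r < v_f; v_f < v_b; v_b < v_k.
Chaining these gives v_i < v_d < v_c < v_m < v_r < v_f < v_b < v_k.
So v_k is larger.

v_k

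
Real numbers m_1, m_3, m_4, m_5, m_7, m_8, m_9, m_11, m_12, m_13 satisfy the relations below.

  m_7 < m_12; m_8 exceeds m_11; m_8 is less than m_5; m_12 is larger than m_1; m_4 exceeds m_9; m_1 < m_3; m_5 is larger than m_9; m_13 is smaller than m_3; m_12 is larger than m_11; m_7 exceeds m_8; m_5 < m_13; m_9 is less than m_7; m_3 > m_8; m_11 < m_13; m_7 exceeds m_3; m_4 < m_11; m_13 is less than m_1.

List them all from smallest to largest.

m_9 < m_4 < m_11 < m_8 < m_5 < m_13 < m_1 < m_3 < m_7 < m_12

Nothing is placed below m_9, so it is least; from there m_9 < m_4; m_4 < m_11; m_11 < m_8; m_8 < m_5; m_5 < m_13; m_13 < m_1; m_1 < m_3; m_3 < m_7; m_7 < m_12, each given directly.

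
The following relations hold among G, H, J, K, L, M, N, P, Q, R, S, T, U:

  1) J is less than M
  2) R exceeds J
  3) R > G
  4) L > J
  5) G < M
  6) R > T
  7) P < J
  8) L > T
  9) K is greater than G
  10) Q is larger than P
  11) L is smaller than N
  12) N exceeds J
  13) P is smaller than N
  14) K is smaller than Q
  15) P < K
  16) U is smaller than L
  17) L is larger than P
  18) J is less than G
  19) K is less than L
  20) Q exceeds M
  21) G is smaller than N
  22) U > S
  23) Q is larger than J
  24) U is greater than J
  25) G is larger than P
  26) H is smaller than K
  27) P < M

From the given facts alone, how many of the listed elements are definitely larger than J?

8

Directly above J: G, M, U, L, R, Q, N.
One step further: K (8 so far).
Nothing else is reachable above J; 8 in all.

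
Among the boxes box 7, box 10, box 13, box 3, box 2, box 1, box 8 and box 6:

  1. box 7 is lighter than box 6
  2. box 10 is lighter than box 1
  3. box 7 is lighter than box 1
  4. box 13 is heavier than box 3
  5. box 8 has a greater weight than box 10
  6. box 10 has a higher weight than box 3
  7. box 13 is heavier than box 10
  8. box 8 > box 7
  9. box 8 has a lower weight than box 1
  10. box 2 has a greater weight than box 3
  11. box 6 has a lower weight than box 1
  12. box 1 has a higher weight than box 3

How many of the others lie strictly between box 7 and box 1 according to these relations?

2

Chaining upward from box 7 reaches: box 6, box 8.
Chaining downward from box 1 reaches: box 3, box 10, box 6, box 8.
Strictly between box 7 and box 1 are those in both lists: box 6, box 8 — 2 elements.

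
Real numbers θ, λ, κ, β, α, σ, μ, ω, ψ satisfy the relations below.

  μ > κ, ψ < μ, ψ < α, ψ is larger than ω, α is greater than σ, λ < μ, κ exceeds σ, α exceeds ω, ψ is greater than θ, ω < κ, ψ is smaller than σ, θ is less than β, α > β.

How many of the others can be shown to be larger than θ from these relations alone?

6

Directly above θ: β, ψ.
One step further: σ, α, μ (5 so far).
One step further: κ (6 so far).
Nothing else is reachable above θ; 6 in all.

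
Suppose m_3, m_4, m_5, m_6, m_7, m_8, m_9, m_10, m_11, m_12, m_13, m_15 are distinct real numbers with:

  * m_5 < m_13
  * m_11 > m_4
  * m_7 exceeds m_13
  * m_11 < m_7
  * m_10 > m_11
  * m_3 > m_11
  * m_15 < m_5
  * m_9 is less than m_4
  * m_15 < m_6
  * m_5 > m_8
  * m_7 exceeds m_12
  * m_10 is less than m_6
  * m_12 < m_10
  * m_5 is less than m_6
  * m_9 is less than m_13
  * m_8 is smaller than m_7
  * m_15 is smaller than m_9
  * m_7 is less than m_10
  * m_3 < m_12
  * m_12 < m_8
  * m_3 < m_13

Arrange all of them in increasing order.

m_15 < m_9 < m_4 < m_11 < m_3 < m_12 < m_8 < m_5 < m_13 < m_7 < m_10 < m_6

The consecutive links are each given: m_15 < m_9; m_9 < m_4; m_4 < m_11; m_11 < m_3; m_3 < m_12; m_12 < m_8; m_8 < m_5; m_5 < m_13; m_13 < m_7; m_7 < m_10; m_10 < m_6.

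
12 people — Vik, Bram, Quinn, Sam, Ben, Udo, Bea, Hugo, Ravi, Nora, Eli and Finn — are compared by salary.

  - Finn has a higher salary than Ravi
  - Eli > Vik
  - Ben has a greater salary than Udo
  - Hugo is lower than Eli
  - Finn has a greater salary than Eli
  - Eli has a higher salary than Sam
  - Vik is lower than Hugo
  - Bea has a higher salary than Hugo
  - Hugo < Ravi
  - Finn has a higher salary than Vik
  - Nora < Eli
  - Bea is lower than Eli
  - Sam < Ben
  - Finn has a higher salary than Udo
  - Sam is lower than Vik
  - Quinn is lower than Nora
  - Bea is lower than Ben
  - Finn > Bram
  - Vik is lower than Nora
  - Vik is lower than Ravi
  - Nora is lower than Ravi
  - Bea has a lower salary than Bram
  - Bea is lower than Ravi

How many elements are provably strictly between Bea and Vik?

The relations place Vik below Bea. An element lies strictly between them when it is forced above Vik and also forced below Bea.
Above Vik: {Hugo, Nora, Eli, Ravi, Bram, Ben, Finn}. Below Bea: {Sam, Hugo}.
Intersection: {Hugo} — 1.

1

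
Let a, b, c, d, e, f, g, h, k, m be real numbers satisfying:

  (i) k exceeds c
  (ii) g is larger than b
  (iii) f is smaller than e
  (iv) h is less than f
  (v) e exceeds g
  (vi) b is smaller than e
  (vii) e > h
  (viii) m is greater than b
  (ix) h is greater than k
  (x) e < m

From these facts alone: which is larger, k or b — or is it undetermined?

Following every chain through k: above k we get h, f, e, m; below k we get c.
b is not reached, and no chain runs the other way from b to k.
So the given relations leave the order of k and b undetermined.

undetermined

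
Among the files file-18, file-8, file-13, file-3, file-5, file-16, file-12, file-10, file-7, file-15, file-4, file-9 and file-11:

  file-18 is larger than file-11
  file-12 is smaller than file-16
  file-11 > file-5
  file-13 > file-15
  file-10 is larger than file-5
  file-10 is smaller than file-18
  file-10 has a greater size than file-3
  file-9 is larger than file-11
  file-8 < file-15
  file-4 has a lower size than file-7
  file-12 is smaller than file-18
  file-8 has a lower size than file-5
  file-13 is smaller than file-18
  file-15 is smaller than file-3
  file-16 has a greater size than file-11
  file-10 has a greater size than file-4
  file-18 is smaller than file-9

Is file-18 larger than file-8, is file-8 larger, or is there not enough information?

Link the given pairs in sequence: file-8 < file-15; file-15 < file-3; file-3 < file-10; file-10 < file-18.
Chaining these gives file-8 < file-15 < file-3 < file-10 < file-18.
So file-18 is larger.

file-18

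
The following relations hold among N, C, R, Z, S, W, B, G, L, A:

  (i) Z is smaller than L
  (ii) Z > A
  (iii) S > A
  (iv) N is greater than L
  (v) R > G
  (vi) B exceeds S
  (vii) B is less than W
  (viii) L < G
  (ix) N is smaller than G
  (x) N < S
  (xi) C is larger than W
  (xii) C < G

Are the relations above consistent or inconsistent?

The single ordering A < Z < L < N < S < B < W < C < G < R satisfies every listed relation, so no contradiction arises.

consistent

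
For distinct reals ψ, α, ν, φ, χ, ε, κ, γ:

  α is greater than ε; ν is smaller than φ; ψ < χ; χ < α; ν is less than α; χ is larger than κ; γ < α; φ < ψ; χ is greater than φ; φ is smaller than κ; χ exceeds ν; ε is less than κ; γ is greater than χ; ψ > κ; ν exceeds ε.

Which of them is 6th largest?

φ

The consecutive relations fix a unique order: ε < ν < φ < κ < ψ < χ < γ < α.
The 6th largest is φ.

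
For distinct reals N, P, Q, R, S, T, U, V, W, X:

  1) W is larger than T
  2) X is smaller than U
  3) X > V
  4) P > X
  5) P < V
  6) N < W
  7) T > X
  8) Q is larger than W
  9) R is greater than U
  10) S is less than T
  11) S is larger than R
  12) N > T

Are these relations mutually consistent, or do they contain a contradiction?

inconsistent

We have X < P stated directly, yet also P < V < X by chaining the others — so P < X. Contradiction.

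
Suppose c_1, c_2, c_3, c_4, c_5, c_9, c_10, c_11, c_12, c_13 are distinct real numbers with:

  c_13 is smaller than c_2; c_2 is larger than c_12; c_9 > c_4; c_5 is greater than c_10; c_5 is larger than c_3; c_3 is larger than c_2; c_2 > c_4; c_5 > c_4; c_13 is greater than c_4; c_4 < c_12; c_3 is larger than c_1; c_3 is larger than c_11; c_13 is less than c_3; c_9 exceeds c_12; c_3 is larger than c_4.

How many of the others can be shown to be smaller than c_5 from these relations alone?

From c_5 the given relations immediately reach c_10, c_4, c_3.
From those, c_11, c_13, c_2, c_1 — 7 in total.
From those, c_12 — 8 in total.
Nothing else is reachable below c_5; 8 in all.

8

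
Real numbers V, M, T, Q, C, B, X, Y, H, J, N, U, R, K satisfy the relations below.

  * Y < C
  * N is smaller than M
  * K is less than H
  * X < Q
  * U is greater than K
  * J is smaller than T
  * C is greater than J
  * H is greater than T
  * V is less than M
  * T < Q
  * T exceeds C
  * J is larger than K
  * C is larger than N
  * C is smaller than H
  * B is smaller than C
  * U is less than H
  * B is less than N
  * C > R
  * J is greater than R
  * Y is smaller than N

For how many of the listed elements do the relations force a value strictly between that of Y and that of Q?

The relations place Y below Q. An element lies strictly between them when it is forced above Y and also forced below Q.
Above Y: {N, C, T, M, H}. Below Q: {B, K, R, J, X, N, C, T}.
Intersection: {N, C, T} — 3.

3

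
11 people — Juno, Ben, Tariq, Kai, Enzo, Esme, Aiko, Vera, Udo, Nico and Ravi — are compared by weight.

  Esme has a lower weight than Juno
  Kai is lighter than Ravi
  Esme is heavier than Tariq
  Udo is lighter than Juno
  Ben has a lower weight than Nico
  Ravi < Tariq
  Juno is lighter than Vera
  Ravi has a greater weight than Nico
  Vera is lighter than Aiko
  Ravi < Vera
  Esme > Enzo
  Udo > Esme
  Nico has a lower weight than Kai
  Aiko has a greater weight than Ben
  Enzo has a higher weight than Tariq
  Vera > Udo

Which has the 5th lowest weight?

Piecing the relations together gives one ordering: Ben < Nico < Kai < Ravi < Tariq < Enzo < Esme < Udo < Juno < Vera < Aiko.
The 5th smallest is Tariq.

Tariq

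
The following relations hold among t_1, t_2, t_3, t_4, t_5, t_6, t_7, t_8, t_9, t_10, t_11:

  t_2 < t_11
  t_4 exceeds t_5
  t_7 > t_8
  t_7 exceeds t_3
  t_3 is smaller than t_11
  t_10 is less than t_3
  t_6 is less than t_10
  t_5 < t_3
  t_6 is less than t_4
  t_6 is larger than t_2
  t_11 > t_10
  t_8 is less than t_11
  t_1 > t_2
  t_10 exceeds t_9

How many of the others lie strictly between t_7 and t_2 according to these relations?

3

Chaining upward from t_2 reaches: t_6, t_10, t_4, t_3, t_11, t_1.
Chaining downward from t_7 reaches: t_5, t_8, t_9, t_6, t_10, t_3.
Strictly between t_2 and t_7 are those in both lists: t_6, t_10, t_3 — 3 elements.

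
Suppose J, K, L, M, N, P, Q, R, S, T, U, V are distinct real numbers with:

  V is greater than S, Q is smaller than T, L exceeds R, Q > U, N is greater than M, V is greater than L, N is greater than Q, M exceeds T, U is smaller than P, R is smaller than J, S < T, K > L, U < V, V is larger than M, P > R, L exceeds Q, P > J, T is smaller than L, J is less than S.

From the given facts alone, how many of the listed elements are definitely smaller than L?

6

From L the given relations immediately reach R, Q, T.
From those, U, S — 5 in total.
From those, J — 6 in total.
Nothing else is reachable below L; 6 in all.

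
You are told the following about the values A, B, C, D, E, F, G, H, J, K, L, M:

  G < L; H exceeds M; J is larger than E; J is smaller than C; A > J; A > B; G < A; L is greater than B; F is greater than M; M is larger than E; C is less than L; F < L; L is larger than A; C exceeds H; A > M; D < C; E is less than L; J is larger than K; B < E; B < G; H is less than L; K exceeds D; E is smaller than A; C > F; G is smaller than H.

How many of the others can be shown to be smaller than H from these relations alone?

Directly below H: M, G.
One step further: B, E (4 so far).
No other element is forced below H by the given relations, so the count is 4.

4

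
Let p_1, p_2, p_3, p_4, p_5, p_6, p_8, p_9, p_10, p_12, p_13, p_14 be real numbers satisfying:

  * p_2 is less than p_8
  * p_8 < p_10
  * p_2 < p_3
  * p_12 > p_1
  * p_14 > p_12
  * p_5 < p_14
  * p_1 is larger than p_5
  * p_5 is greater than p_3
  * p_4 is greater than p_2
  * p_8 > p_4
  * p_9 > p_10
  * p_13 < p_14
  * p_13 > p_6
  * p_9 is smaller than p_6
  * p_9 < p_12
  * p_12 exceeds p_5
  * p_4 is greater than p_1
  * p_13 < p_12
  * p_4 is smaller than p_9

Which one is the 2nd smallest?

The consecutive relations fix a unique order: p_2 < p_3 < p_5 < p_1 < p_4 < p_8 < p_10 < p_9 < p_6 < p_13 < p_12 < p_14.
Counting 2 from the smallest end gives p_3.

p_3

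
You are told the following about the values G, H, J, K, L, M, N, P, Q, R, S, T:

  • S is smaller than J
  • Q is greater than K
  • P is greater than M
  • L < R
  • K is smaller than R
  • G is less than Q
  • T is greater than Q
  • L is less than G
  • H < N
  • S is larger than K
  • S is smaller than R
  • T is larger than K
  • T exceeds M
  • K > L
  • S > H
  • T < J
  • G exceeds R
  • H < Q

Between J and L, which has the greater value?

J

The relevant relations are L < K; K < S; S < R; R < G; G < Q; Q < T; T < J.
Chaining these gives L < K < S < R < G < Q < T < J.
So L < J; J is the larger of the two.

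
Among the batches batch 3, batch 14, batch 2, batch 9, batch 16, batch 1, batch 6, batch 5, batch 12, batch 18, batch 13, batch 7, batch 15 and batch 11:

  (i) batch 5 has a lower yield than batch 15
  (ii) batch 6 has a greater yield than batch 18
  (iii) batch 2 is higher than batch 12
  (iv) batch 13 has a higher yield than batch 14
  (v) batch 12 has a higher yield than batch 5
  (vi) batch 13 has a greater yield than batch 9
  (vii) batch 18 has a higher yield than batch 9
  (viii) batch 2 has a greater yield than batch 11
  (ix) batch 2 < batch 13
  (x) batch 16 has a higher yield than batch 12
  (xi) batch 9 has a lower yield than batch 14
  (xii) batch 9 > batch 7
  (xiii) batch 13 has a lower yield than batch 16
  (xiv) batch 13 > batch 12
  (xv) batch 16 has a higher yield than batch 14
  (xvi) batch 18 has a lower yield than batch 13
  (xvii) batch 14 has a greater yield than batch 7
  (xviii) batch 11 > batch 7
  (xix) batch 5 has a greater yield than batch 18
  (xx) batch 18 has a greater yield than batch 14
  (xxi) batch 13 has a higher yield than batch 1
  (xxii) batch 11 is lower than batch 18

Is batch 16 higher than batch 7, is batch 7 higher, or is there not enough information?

The relevant relations are batch 7 < batch 9; batch 9 < batch 14; batch 14 < batch 18; batch 18 < batch 5; batch 5 < batch 12; batch 12 < batch 2; batch 2 < batch 13; batch 13 < batch 16.
Together: batch 7 < batch 9 < batch 14 < batch 18 < batch 5 < batch 12 < batch 2 < batch 13 < batch 16.
So batch 16 is higher.

batch 16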